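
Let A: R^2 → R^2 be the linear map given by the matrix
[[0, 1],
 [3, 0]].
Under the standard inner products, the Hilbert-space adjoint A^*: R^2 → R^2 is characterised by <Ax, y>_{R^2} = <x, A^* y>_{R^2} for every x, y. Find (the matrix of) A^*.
A^* = A^T =
[[0, 3],
 [1, 0]]

For real matrices with standard dot products, the defining identity <Ax, y> = <x, A^* y> gives (Ax)^T y = x^T (A^*) y, i.e. x^T A^T y = x^T (A^*) y. Since this holds for all x, y, we must have A^* = A^T. Therefore
A^* =
[[0, 3],
 [1, 0]].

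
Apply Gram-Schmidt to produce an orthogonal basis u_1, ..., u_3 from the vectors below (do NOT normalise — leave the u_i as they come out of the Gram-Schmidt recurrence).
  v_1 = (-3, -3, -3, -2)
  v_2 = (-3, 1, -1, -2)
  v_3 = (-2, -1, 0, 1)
Orthogonal basis:
  u_1 = (-3, -3, -3, -2)
  u_2 = (-54/31, 70/31, 8/31, -36/31)
  u_3 = (-97/74, -25/74, 25/37, 54/37)

Apply the Gram-Schmidt recurrence
  u_1 = v_1
  u_i = v_i − Σ_{j<i} ((v_i · u_j) / (u_j · u_j)) · u_j.

Step by step this gives:
  u_1 = (-3, -3, -3, -2)
  u_2 = (-54/31, 70/31, 8/31, -36/31)
  u_3 = (-97/74, -25/74, 25/37, 54/37)

Orthogonality check:
  u_2 · u_1 = 0 (should be 0)
  u_3 · u_1 = 0 (should be 0)
  u_3 · u_2 = 0 (should be 0)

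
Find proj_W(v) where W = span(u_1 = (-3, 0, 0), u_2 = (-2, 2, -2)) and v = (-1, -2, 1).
proj_W(v) = (-1, -3/2, 3/2)

Set up U = [u_1 | ... | u_2] ∈ R^(3×2). The projector onto W = col(U) is P = U (U^T U)^(-1) U^T.
Compute U^T U =
  [9, 6]
  [6, 12],
and U^T v = (3, -4).
Solve U^T U · c = U^T v for the coefficients: c = (5/6, -3/4). The projection is proj_W(v) = U c.
Check: (v - proj_W(v)) · u_1 = 0  (should be 0).
Check: (v - proj_W(v)) · u_2 = 0  (should be 0).
Result: proj_W(v) = (-1, -3/2, 3/2).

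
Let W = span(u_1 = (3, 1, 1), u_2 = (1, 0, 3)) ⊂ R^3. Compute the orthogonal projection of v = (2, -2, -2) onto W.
proj_W(v) = (38/37, 22/37, -62/37)

Set up U = [u_1 | ... | u_2] ∈ R^(3×2). The projector onto W = col(U) is P = U (U^T U)^(-1) U^T.
Compute U^T U =
  [11, 6]
  [6, 10],
and U^T v = (2, -4).
Solve U^T U · c = U^T v for the coefficients: c = (22/37, -28/37). The projection is proj_W(v) = U c.
Check: (v - proj_W(v)) · u_1 = 0  (should be 0).
Check: (v - proj_W(v)) · u_2 = 0  (should be 0).
Result: proj_W(v) = (38/37, 22/37, -62/37).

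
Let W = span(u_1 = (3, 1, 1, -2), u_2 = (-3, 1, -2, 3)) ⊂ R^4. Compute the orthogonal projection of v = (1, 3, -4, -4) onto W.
proj_W(v) = (198/89, 266/89, -34/89, -32/89)

Set up U = [u_1 | ... | u_2] ∈ R^(4×2). The projector onto W = col(U) is P = U (U^T U)^(-1) U^T.
Compute U^T U =
  [15, -16]
  [-16, 23],
and U^T v = (10, -4).
Solve U^T U · c = U^T v for the coefficients: c = (166/89, 100/89). The projection is proj_W(v) = U c.
Check: (v - proj_W(v)) · u_1 = 0  (should be 0).
Check: (v - proj_W(v)) · u_2 = 0  (should be 0).
Result: proj_W(v) = (198/89, 266/89, -34/89, -32/89).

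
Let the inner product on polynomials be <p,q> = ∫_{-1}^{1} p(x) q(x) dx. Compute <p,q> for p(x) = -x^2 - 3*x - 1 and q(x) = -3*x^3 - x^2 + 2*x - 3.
<p,q> = 26/3

Expand the product: p(x)·q(x) = 3*x^5 + 10*x^4 + 4*x^3 - 2*x^2 + 7*x + 3.
∫_{-1}^{1} of each monomial x^k gives [2/(k+1) if k even, 0 if k odd]. Integrating term-by-term (or equivalently evaluating the antiderivative F(x) = x^6/2 + 2*x^5 + x^4 - 2*x^3/3 + 7*x^2/2 + 3*x at the endpoints):
  F(1) − F(−1) = 28/3 − (2/3) = 26/3.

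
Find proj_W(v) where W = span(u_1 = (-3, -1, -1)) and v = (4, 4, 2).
proj_W(v) = (54/11, 18/11, 18/11)

Set up U = [u_1 | ... | u_1] ∈ R^(3×1). The projector onto W = col(U) is P = U (U^T U)^(-1) U^T.
Compute U^T U =
  [11],
and U^T v = (-18).
Solve U^T U · c = U^T v for the coefficients: c = (-18/11). The projection is proj_W(v) = U c.
Check: (v - proj_W(v)) · u_1 = 0  (should be 0).
Result: proj_W(v) = (54/11, 18/11, 18/11).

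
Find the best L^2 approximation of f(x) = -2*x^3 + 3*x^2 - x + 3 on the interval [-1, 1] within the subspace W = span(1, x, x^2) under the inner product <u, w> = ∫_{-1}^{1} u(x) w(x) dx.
g(x) = 3*x^2 - 11*x/5 + 3

The best approximation g ∈ W is the orthogonal projection of f onto W. Writing g = a_0 + a_1 x + a_2 x^2, the coefficients solve the normal equations G · a = b where
  G_{ij} = <φ_i, φ_j> and b_i = <f, φ_i>, with φ_0 = 1, φ_1 = x, φ_2 = x^2.
G =
  [2, 0, 2/3]
  [0, 2/3, 0]
  [2/3, 0, 2/5],
b = (8, -22/15, 16/5).
Solving gives a_0 = 3, a_1 = -11/5, a_2 = 3, so
  g(x) = 3*x^2 - 11*x/5 + 3.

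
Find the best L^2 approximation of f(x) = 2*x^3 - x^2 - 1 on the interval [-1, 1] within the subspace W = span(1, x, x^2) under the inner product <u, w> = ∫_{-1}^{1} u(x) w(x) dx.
g(x) = -x^2 + 6*x/5 - 1

The best approximation g ∈ W is the orthogonal projection of f onto W. Writing g = a_0 + a_1 x + a_2 x^2, the coefficients solve the normal equations G · a = b where
  G_{ij} = <φ_i, φ_j> and b_i = <f, φ_i>, with φ_0 = 1, φ_1 = x, φ_2 = x^2.
G =
  [2, 0, 2/3]
  [0, 2/3, 0]
  [2/3, 0, 2/5],
b = (-8/3, 4/5, -16/15).
Solving gives a_0 = -1, a_1 = 6/5, a_2 = -1, so
  g(x) = -x^2 + 6*x/5 - 1.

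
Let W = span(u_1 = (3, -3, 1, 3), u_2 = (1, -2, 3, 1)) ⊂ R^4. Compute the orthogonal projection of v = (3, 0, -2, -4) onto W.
proj_W(v) = (-31/195, 152/195, -111/65, -31/195)

Set up U = [u_1 | ... | u_2] ∈ R^(4×2). The projector onto W = col(U) is P = U (U^T U)^(-1) U^T.
Compute U^T U =
  [28, 15]
  [15, 15],
and U^T v = (-5, -7).
Solve U^T U · c = U^T v for the coefficients: c = (2/13, -121/195). The projection is proj_W(v) = U c.
Check: (v - proj_W(v)) · u_1 = 0  (should be 0).
Check: (v - proj_W(v)) · u_2 = 0  (should be 0).
Result: proj_W(v) = (-31/195, 152/195, -111/65, -31/195).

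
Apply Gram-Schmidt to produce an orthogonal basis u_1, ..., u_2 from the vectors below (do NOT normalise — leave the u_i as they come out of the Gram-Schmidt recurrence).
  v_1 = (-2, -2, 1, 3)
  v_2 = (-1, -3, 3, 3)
Orthogonal basis:
  u_1 = (-2, -2, 1, 3)
  u_2 = (11/9, -7/9, 17/9, -1/3)

Apply the Gram-Schmidt recurrence
  u_1 = v_1
  u_i = v_i − Σ_{j<i} ((v_i · u_j) / (u_j · u_j)) · u_j.

Step by step this gives:
  u_1 = (-2, -2, 1, 3)
  u_2 = (11/9, -7/9, 17/9, -1/3)

Orthogonality check:
  u_2 · u_1 = 0 (should be 0)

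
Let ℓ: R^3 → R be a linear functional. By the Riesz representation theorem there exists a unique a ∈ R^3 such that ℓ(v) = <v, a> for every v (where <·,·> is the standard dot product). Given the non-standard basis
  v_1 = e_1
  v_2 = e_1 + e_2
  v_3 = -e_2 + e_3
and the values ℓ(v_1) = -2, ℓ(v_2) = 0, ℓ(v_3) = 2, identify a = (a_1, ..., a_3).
a = (-2, 2, 4)

Write a = (a_1, ..., a_3) in the standard basis. For each basis vector v_i, ℓ(v_i) = <v_i, a> is a linear equation in the a_j's. Collect the n equations into a matrix system V a = ℓ, where row i of V is v_i (expressed in the standard basis). Since V is invertible (lower-triangular with 1s on the diagonal, up to permutation), solve by back-substitution:
  V =
[[1, 0, 0],
 [1, 1, 0],
 [0, -1, 1]]
  V a = (-2, 0, 2)
Solving gives a = (-2, 2, 4).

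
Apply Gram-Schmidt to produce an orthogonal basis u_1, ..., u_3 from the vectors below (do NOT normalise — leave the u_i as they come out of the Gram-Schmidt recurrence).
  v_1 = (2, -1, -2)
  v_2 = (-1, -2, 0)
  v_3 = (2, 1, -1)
Orthogonal basis:
  u_1 = (2, -1, -2)
  u_2 = (-1, -2, 0)
  u_3 = (4/45, -2/45, 1/9)

Apply the Gram-Schmidt recurrence
  u_1 = v_1
  u_i = v_i − Σ_{j<i} ((v_i · u_j) / (u_j · u_j)) · u_j.

Step by step this gives:
  u_1 = (2, -1, -2)
  u_2 = (-1, -2, 0)
  u_3 = (4/45, -2/45, 1/9)

Orthogonality check:
  u_2 · u_1 = 0 (should be 0)
  u_3 · u_1 = 0 (should be 0)
  u_3 · u_2 = 0 (should be 0)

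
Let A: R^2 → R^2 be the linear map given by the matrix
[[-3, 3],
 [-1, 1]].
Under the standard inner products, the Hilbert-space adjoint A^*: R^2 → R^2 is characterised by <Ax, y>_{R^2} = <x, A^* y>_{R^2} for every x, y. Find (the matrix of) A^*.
A^* = A^T =
[[-3, -1],
 [3, 1]]

For real matrices with standard dot products, the defining identity <Ax, y> = <x, A^* y> gives (Ax)^T y = x^T (A^*) y, i.e. x^T A^T y = x^T (A^*) y. Since this holds for all x, y, we must have A^* = A^T. Therefore
A^* =
[[-3, -1],
 [3, 1]].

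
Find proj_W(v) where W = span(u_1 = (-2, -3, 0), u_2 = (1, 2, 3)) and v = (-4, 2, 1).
proj_W(v) = (-49/118, -23/59, 165/118)

Set up U = [u_1 | ... | u_2] ∈ R^(3×2). The projector onto W = col(U) is P = U (U^T U)^(-1) U^T.
Compute U^T U =
  [13, -8]
  [-8, 14],
and U^T v = (2, 3).
Solve U^T U · c = U^T v for the coefficients: c = (26/59, 55/118). The projection is proj_W(v) = U c.
Check: (v - proj_W(v)) · u_1 = 0  (should be 0).
Check: (v - proj_W(v)) · u_2 = 0  (should be 0).
Result: proj_W(v) = (-49/118, -23/59, 165/118).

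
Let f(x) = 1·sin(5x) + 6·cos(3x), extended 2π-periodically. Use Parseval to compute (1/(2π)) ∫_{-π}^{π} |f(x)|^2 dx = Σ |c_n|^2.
Σ |c_n|^2 = 37/2

Expand |f|^2 and use orthogonality of {sin(nx), cos(mx)} on [-π, π]:
  ∫_{-π}^{π} sin(nx)^2 dx = π, ∫ cos(mx)^2 dx = π, and cross terms integrate to 0.
So ∫_{-π}^{π} f(x)^2 dx = 1^2 · π + 6^2 · π = (1 + 36)π.
Divide by 2π: (1 + 36)/2 = 37/2.
By Parseval, this equals Σ |c_n|^2.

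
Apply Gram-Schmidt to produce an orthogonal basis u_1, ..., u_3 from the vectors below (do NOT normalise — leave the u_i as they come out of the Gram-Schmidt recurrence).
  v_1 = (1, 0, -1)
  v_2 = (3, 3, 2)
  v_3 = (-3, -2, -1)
Orthogonal basis:
  u_1 = (1, 0, -1)
  u_2 = (5/2, 3, 5/2)
  u_3 = (-6/43, 10/43, -6/43)

Apply the Gram-Schmidt recurrence
  u_1 = v_1
  u_i = v_i − Σ_{j<i} ((v_i · u_j) / (u_j · u_j)) · u_j.

Step by step this gives:
  u_1 = (1, 0, -1)
  u_2 = (5/2, 3, 5/2)
  u_3 = (-6/43, 10/43, -6/43)

Orthogonality check:
  u_2 · u_1 = 0 (should be 0)
  u_3 · u_1 = 0 (should be 0)
  u_3 · u_2 = 0 (should be 0)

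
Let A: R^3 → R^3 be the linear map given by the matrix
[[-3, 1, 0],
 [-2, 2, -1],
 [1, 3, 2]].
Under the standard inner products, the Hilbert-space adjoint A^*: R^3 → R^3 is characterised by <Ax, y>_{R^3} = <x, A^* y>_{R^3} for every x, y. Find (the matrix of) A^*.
A^* = A^T =
[[-3, -2, 1],
 [1, 2, 3],
 [0, -1, 2]]

For real matrices with standard dot products, the defining identity <Ax, y> = <x, A^* y> gives (Ax)^T y = x^T (A^*) y, i.e. x^T A^T y = x^T (A^*) y. Since this holds for all x, y, we must have A^* = A^T. Therefore
A^* =
[[-3, -2, 1],
 [1, 2, 3],
 [0, -1, 2]].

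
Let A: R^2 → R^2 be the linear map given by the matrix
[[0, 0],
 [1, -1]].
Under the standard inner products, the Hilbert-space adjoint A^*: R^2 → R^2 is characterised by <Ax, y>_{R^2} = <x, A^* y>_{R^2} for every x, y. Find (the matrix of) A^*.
A^* = A^T =
[[0, 1],
 [0, -1]]

For real matrices with standard dot products, the defining identity <Ax, y> = <x, A^* y> gives (Ax)^T y = x^T (A^*) y, i.e. x^T A^T y = x^T (A^*) y. Since this holds for all x, y, we must have A^* = A^T. Therefore
A^* =
[[0, 1],
 [0, -1]].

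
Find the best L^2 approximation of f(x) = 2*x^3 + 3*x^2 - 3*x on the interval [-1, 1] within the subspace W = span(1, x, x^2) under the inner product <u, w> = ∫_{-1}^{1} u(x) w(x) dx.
g(x) = 3*x^2 - 9*x/5

The best approximation g ∈ W is the orthogonal projection of f onto W. Writing g = a_0 + a_1 x + a_2 x^2, the coefficients solve the normal equations G · a = b where
  G_{ij} = <φ_i, φ_j> and b_i = <f, φ_i>, with φ_0 = 1, φ_1 = x, φ_2 = x^2.
G =
  [2, 0, 2/3]
  [0, 2/3, 0]
  [2/3, 0, 2/5],
b = (2, -6/5, 6/5).
Solving gives a_0 = 0, a_1 = -9/5, a_2 = 3, so
  g(x) = 3*x^2 - 9*x/5.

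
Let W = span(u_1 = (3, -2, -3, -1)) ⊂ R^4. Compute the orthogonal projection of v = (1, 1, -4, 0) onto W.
proj_W(v) = (39/23, -26/23, -39/23, -13/23)

Set up U = [u_1 | ... | u_1] ∈ R^(4×1). The projector onto W = col(U) is P = U (U^T U)^(-1) U^T.
Compute U^T U =
  [23],
and U^T v = (13).
Solve U^T U · c = U^T v for the coefficients: c = (13/23). The projection is proj_W(v) = U c.
Check: (v - proj_W(v)) · u_1 = 0  (should be 0).
Result: proj_W(v) = (39/23, -26/23, -39/23, -13/23).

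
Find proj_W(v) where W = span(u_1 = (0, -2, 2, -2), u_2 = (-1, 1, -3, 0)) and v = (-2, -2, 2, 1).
proj_W(v) = (6/17, -15/17, 27/17, -9/17)

Set up U = [u_1 | ... | u_2] ∈ R^(4×2). The projector onto W = col(U) is P = U (U^T U)^(-1) U^T.
Compute U^T U =
  [12, -8]
  [-8, 11],
and U^T v = (6, -6).
Solve U^T U · c = U^T v for the coefficients: c = (9/34, -6/17). The projection is proj_W(v) = U c.
Check: (v - proj_W(v)) · u_1 = 0  (should be 0).
Check: (v - proj_W(v)) · u_2 = 0  (should be 0).
Result: proj_W(v) = (6/17, -15/17, 27/17, -9/17).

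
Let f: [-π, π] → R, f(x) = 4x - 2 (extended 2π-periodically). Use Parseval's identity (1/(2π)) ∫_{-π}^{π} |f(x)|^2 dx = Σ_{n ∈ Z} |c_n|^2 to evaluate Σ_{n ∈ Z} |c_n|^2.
Σ |c_n|^2 = 16π^2/3 + 4

Expand and integrate term by term over [-π, π]:
  ∫ (4x)^2 dx = 16·(2π^3/3); ∫ 2·4·(-2)·x dx = 0 (odd integrand); ∫ (-2)^2 dx = 4·2π.
So (1/(2π)) ∫_{-π}^{π} (4x - 2)^2 dx = 16π^2/3 + 4 = 16π^2/3 + 4.
Parseval ⇒ Σ |c_n|^2 = 16π^2/3 + 4.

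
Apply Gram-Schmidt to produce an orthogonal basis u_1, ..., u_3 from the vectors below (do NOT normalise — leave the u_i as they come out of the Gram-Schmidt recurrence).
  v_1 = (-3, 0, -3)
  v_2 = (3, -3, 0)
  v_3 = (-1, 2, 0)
Orthogonal basis:
  u_1 = (-3, 0, -3)
  u_2 = (3/2, -3, -3/2)
  u_3 = (1/3, 1/3, -1/3)

Apply the Gram-Schmidt recurrence
  u_1 = v_1
  u_i = v_i − Σ_{j<i} ((v_i · u_j) / (u_j · u_j)) · u_j.

Step by step this gives:
  u_1 = (-3, 0, -3)
  u_2 = (3/2, -3, -3/2)
  u_3 = (1/3, 1/3, -1/3)

Orthogonality check:
  u_2 · u_1 = 0 (should be 0)
  u_3 · u_1 = 0 (should be 0)
  u_3 · u_2 = 0 (should be 0)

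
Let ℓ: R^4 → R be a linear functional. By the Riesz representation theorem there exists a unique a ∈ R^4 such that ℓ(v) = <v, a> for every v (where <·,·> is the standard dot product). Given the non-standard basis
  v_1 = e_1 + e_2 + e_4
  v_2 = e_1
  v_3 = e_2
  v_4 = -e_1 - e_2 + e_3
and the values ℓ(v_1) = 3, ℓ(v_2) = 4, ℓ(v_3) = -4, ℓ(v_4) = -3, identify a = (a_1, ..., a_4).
a = (4, -4, -3, 3)

Write a = (a_1, ..., a_4) in the standard basis. For each basis vector v_i, ℓ(v_i) = <v_i, a> is a linear equation in the a_j's. Collect the n equations into a matrix system V a = ℓ, where row i of V is v_i (expressed in the standard basis). Since V is invertible (lower-triangular with 1s on the diagonal, up to permutation), solve by back-substitution:
  V =
[[1, 1, 0, 1],
 [1, 0, 0, 0],
 [0, 1, 0, 0],
 [-1, -1, 1, 0]]
  V a = (3, 4, -4, -3)
Solving gives a = (4, -4, -3, 3).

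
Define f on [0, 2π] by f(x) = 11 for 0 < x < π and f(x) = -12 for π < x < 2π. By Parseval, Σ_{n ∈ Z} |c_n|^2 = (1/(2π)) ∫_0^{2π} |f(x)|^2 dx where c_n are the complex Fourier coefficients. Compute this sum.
Σ |c_n|^2 = 265/2

Parseval equates the L^2 energy of f (normalised by 1/(2π)) with the ℓ^2 sum of its Fourier coefficients: (1/(2π)) ∫_0^{2π} |f|^2 = Σ |c_n|^2.
Compute the left side: (1/(2π)) [∫_0^π 11^2 dx + ∫_π^{2π} (-12)^2 dx] = (1/(2π)) · (121π + 144π) = (121 + 144)/2 = 265/2.
So Σ_{n ∈ Z} |c_n|^2 = 265/2.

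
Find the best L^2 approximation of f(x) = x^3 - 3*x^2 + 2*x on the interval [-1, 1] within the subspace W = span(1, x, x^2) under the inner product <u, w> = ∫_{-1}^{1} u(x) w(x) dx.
g(x) = -3*x^2 + 13*x/5

The best approximation g ∈ W is the orthogonal projection of f onto W. Writing g = a_0 + a_1 x + a_2 x^2, the coefficients solve the normal equations G · a = b where
  G_{ij} = <φ_i, φ_j> and b_i = <f, φ_i>, with φ_0 = 1, φ_1 = x, φ_2 = x^2.
G =
  [2, 0, 2/3]
  [0, 2/3, 0]
  [2/3, 0, 2/5],
b = (-2, 26/15, -6/5).
Solving gives a_0 = 0, a_1 = 13/5, a_2 = -3, so
  g(x) = -3*x^2 + 13*x/5.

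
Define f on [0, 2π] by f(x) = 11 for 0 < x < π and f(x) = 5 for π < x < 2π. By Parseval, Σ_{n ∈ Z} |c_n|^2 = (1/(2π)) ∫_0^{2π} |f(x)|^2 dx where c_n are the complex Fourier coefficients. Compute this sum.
Σ |c_n|^2 = 73

Parseval equates the L^2 energy of f (normalised by 1/(2π)) with the ℓ^2 sum of its Fourier coefficients: (1/(2π)) ∫_0^{2π} |f|^2 = Σ |c_n|^2.
Compute the left side: (1/(2π)) [∫_0^π 11^2 dx + ∫_π^{2π} 5^2 dx] = (1/(2π)) · (121π + 25π) = (121 + 25)/2 = 73.
So Σ_{n ∈ Z} |c_n|^2 = 73.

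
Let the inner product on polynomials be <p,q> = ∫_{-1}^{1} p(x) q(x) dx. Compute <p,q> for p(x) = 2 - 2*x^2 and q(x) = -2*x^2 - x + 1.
<p,q> = 8/5

Expand the product: p(x)·q(x) = 4*x^4 + 2*x^3 - 6*x^2 - 2*x + 2.
∫_{-1}^{1} of each monomial x^k gives [2/(k+1) if k even, 0 if k odd]. Integrating term-by-term (or equivalently evaluating the antiderivative F(x) = 4*x^5/5 + x^4/2 - 2*x^3 - x^2 + 2*x at the endpoints):
  F(1) − F(−1) = 3/10 − (-13/10) = 8/5.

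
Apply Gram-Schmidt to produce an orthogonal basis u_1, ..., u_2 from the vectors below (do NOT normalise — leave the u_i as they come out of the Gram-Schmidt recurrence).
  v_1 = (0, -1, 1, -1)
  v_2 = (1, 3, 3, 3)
Orthogonal basis:
  u_1 = (0, -1, 1, -1)
  u_2 = (1, 2, 4, 2)

Apply the Gram-Schmidt recurrence
  u_1 = v_1
  u_i = v_i − Σ_{j<i} ((v_i · u_j) / (u_j · u_j)) · u_j.

Step by step this gives:
  u_1 = (0, -1, 1, -1)
  u_2 = (1, 2, 4, 2)

Orthogonality check:
  u_2 · u_1 = 0 (should be 0)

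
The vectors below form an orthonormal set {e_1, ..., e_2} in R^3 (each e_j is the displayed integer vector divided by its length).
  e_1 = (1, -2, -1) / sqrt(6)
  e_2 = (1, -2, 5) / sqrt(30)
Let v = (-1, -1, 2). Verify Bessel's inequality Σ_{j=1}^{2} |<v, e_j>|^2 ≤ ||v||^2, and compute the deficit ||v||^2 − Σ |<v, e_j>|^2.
Σ |<v, e_j>|^2 = 21/5; ||v||^2 = 6; deficit = 9/5

Write each e_j = u_j / sqrt(<u_j, u_j>) where u_j is the displayed integer vector. Then <v, e_j> = <v, u_j> / sqrt(<u_j, u_j>), so |<v, e_j>|^2 = <v, u_j>^2 / <u_j, u_j>.
Coefficients: <v, e_1> = -1/sqrt(6), <v, e_2> = 11/sqrt(30).
Square and sum: Σ |<v, e_j>|^2 = 21/5.
Compute ||v||^2 = v·v = 6.
Deficit = 6 − 21/5 = 9/5 ≥ 0, confirming Bessel's inequality. (The deficit equals ||v − Σ <v,e_j> e_j||^2, the squared distance from v to span{e_j}.)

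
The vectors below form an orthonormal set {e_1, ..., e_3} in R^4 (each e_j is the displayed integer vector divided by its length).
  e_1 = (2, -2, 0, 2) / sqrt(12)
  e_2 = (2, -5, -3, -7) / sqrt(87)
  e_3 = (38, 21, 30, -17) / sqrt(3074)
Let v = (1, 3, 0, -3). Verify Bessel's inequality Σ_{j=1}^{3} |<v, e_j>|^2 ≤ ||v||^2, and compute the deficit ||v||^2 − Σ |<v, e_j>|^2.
Σ |<v, e_j>|^2 = 879/53; ||v||^2 = 19; deficit = 128/53

Write each e_j = u_j / sqrt(<u_j, u_j>) where u_j is the displayed integer vector. Then <v, e_j> = <v, u_j> / sqrt(<u_j, u_j>), so |<v, e_j>|^2 = <v, u_j>^2 / <u_j, u_j>.
Coefficients: <v, e_1> = -10/sqrt(12), <v, e_2> = 8/sqrt(87), <v, e_3> = 152/sqrt(3074).
Square and sum: Σ |<v, e_j>|^2 = 879/53.
Compute ||v||^2 = v·v = 19.
Deficit = 19 − 879/53 = 128/53 ≥ 0, confirming Bessel's inequality. (The deficit equals ||v − Σ <v,e_j> e_j||^2, the squared distance from v to span{e_j}.)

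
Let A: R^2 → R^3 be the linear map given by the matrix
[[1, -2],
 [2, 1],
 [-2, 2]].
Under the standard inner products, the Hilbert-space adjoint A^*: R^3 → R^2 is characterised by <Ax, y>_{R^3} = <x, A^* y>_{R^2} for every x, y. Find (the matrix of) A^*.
A^* = A^T =
[[1, 2, -2],
 [-2, 1, 2]]

For real matrices with standard dot products, the defining identity <Ax, y> = <x, A^* y> gives (Ax)^T y = x^T (A^*) y, i.e. x^T A^T y = x^T (A^*) y. Since this holds for all x, y, we must have A^* = A^T. Therefore
A^* =
[[1, 2, -2],
 [-2, 1, 2]].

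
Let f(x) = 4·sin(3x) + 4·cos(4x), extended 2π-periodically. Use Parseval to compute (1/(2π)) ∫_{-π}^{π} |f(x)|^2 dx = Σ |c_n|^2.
Σ |c_n|^2 = 16

Expand |f|^2 and use orthogonality of {sin(nx), cos(mx)} on [-π, π]:
  ∫_{-π}^{π} sin(nx)^2 dx = π, ∫ cos(mx)^2 dx = π, and cross terms integrate to 0.
So ∫_{-π}^{π} f(x)^2 dx = 4^2 · π + 4^2 · π = (16 + 16)π.
Divide by 2π: (16 + 16)/2 = 16.
By Parseval, this equals Σ |c_n|^2.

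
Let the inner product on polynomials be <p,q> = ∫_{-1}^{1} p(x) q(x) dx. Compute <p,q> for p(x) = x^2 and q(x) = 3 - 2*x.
<p,q> = 2

Expand the product: p(x)·q(x) = -2*x^3 + 3*x^2.
∫_{-1}^{1} of each monomial x^k gives [2/(k+1) if k even, 0 if k odd]. Integrating term-by-term (or equivalently evaluating the antiderivative F(x) = -x^4/2 + x^3 at the endpoints):
  F(1) − F(−1) = 1/2 − (-3/2) = 2.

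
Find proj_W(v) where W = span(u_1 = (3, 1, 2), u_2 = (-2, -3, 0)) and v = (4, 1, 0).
proj_W(v) = (284/101, 181/101, 140/101)

Set up U = [u_1 | ... | u_2] ∈ R^(3×2). The projector onto W = col(U) is P = U (U^T U)^(-1) U^T.
Compute U^T U =
  [14, -9]
  [-9, 13],
and U^T v = (13, -11).
Solve U^T U · c = U^T v for the coefficients: c = (70/101, -37/101). The projection is proj_W(v) = U c.
Check: (v - proj_W(v)) · u_1 = 0  (should be 0).
Check: (v - proj_W(v)) · u_2 = 0  (should be 0).
Result: proj_W(v) = (284/101, 181/101, 140/101).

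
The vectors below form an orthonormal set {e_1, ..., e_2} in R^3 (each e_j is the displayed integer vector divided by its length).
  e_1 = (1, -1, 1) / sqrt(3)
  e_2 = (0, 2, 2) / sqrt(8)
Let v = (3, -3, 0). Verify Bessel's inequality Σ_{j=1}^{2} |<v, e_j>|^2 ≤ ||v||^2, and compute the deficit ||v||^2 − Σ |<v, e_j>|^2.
Σ |<v, e_j>|^2 = 33/2; ||v||^2 = 18; deficit = 3/2

Write each e_j = u_j / sqrt(<u_j, u_j>) where u_j is the displayed integer vector. Then <v, e_j> = <v, u_j> / sqrt(<u_j, u_j>), so |<v, e_j>|^2 = <v, u_j>^2 / <u_j, u_j>.
Coefficients: <v, e_1> = 6/sqrt(3), <v, e_2> = -6/sqrt(8).
Square and sum: Σ |<v, e_j>|^2 = 33/2.
Compute ||v||^2 = v·v = 18.
Deficit = 18 − 33/2 = 3/2 ≥ 0, confirming Bessel's inequality. (The deficit equals ||v − Σ <v,e_j> e_j||^2, the squared distance from v to span{e_j}.)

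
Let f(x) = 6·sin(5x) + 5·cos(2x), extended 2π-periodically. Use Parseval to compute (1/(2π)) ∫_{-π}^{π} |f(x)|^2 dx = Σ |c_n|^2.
Σ |c_n|^2 = 61/2

Expand |f|^2 and use orthogonality of {sin(nx), cos(mx)} on [-π, π]:
  ∫_{-π}^{π} sin(nx)^2 dx = π, ∫ cos(mx)^2 dx = π, and cross terms integrate to 0.
So ∫_{-π}^{π} f(x)^2 dx = 6^2 · π + 5^2 · π = (36 + 25)π.
Divide by 2π: (36 + 25)/2 = 61/2.
By Parseval, this equals Σ |c_n|^2.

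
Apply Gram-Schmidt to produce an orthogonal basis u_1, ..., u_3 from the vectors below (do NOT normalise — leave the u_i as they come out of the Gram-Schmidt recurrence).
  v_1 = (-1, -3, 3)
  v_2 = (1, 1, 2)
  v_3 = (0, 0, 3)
Orthogonal basis:
  u_1 = (-1, -3, 3)
  u_2 = (21/19, 25/19, 32/19)
  u_3 = (-27/55, 3/11, 6/55)

Apply the Gram-Schmidt recurrence
  u_1 = v_1
  u_i = v_i − Σ_{j<i} ((v_i · u_j) / (u_j · u_j)) · u_j.

Step by step this gives:
  u_1 = (-1, -3, 3)
  u_2 = (21/19, 25/19, 32/19)
  u_3 = (-27/55, 3/11, 6/55)

Orthogonality check:
  u_2 · u_1 = 0 (should be 0)
  u_3 · u_1 = 0 (should be 0)
  u_3 · u_2 = 0 (should be 0)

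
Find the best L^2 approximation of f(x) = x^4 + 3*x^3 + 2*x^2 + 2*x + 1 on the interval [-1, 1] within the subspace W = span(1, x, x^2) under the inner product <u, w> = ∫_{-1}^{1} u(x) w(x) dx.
g(x) = 20*x^2/7 + 19*x/5 + 32/35

The best approximation g ∈ W is the orthogonal projection of f onto W. Writing g = a_0 + a_1 x + a_2 x^2, the coefficients solve the normal equations G · a = b where
  G_{ij} = <φ_i, φ_j> and b_i = <f, φ_i>, with φ_0 = 1, φ_1 = x, φ_2 = x^2.
G =
  [2, 0, 2/3]
  [0, 2/3, 0]
  [2/3, 0, 2/5],
b = (56/15, 38/15, 184/105).
Solving gives a_0 = 32/35, a_1 = 19/5, a_2 = 20/7, so
  g(x) = 20*x^2/7 + 19*x/5 + 32/35.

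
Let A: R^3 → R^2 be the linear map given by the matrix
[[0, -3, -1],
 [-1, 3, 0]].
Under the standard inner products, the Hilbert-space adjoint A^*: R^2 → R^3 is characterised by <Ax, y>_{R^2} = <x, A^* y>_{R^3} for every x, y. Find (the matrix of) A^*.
A^* = A^T =
[[0, -1],
 [-3, 3],
 [-1, 0]]

For real matrices with standard dot products, the defining identity <Ax, y> = <x, A^* y> gives (Ax)^T y = x^T (A^*) y, i.e. x^T A^T y = x^T (A^*) y. Since this holds for all x, y, we must have A^* = A^T. Therefore
A^* =
[[0, -1],
 [-3, 3],
 [-1, 0]].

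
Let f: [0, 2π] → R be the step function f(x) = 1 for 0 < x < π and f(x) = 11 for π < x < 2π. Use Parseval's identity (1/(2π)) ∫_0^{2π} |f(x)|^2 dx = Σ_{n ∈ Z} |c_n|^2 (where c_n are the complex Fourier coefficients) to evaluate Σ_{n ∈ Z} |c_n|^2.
Σ |c_n|^2 = 61

Parseval equates the L^2 energy of f (normalised by 1/(2π)) with the ℓ^2 sum of its Fourier coefficients: (1/(2π)) ∫_0^{2π} |f|^2 = Σ |c_n|^2.
Compute the left side: (1/(2π)) [∫_0^π 1^2 dx + ∫_π^{2π} 11^2 dx] = (1/(2π)) · (1π + 121π) = (1 + 121)/2 = 61.
So Σ_{n ∈ Z} |c_n|^2 = 61.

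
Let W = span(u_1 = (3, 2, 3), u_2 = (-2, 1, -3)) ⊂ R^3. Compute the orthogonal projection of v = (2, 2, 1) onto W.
proj_W(v) = (233/139, 293/139, 174/139)

Set up U = [u_1 | ... | u_2] ∈ R^(3×2). The projector onto W = col(U) is P = U (U^T U)^(-1) U^T.
Compute U^T U =
  [22, -13]
  [-13, 14],
and U^T v = (13, -5).
Solve U^T U · c = U^T v for the coefficients: c = (117/139, 59/139). The projection is proj_W(v) = U c.
Check: (v - proj_W(v)) · u_1 = 0  (should be 0).
Check: (v - proj_W(v)) · u_2 = 0  (should be 0).
Result: proj_W(v) = (233/139, 293/139, 174/139).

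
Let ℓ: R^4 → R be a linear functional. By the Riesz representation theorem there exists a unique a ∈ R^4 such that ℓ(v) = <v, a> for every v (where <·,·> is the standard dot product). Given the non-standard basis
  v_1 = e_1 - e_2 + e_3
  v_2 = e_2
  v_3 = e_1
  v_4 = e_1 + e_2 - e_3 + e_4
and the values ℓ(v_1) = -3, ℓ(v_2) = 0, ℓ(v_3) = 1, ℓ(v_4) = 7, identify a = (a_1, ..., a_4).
a = (1, 0, -4, 2)

Write a = (a_1, ..., a_4) in the standard basis. For each basis vector v_i, ℓ(v_i) = <v_i, a> is a linear equation in the a_j's. Collect the n equations into a matrix system V a = ℓ, where row i of V is v_i (expressed in the standard basis). Since V is invertible (lower-triangular with 1s on the diagonal, up to permutation), solve by back-substitution:
  V =
[[1, -1, 1, 0],
 [0, 1, 0, 0],
 [1, 0, 0, 0],
 [1, 1, -1, 1]]
  V a = (-3, 0, 1, 7)
Solving gives a = (1, 0, -4, 2).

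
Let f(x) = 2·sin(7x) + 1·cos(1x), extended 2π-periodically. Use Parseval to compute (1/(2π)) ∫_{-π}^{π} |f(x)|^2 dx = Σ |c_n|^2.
Σ |c_n|^2 = 5/2

Expand |f|^2 and use orthogonality of {sin(nx), cos(mx)} on [-π, π]:
  ∫_{-π}^{π} sin(nx)^2 dx = π, ∫ cos(mx)^2 dx = π, and cross terms integrate to 0.
So ∫_{-π}^{π} f(x)^2 dx = 2^2 · π + 1^2 · π = (4 + 1)π.
Divide by 2π: (4 + 1)/2 = 5/2.
By Parseval, this equals Σ |c_n|^2.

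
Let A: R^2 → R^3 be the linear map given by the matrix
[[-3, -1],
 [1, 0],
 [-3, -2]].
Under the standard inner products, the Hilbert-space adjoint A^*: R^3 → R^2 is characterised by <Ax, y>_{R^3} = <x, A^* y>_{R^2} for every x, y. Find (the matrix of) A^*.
A^* = A^T =
[[-3, 1, -3],
 [-1, 0, -2]]

For real matrices with standard dot products, the defining identity <Ax, y> = <x, A^* y> gives (Ax)^T y = x^T (A^*) y, i.e. x^T A^T y = x^T (A^*) y. Since this holds for all x, y, we must have A^* = A^T. Therefore
A^* =
[[-3, 1, -3],
 [-1, 0, -2]].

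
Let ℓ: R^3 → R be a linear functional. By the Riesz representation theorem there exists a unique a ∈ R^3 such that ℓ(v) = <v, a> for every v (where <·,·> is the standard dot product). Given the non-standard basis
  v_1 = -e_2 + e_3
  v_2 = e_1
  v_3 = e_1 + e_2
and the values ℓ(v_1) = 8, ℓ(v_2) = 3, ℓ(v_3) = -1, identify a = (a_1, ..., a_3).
a = (3, -4, 4)

Write a = (a_1, ..., a_3) in the standard basis. For each basis vector v_i, ℓ(v_i) = <v_i, a> is a linear equation in the a_j's. Collect the n equations into a matrix system V a = ℓ, where row i of V is v_i (expressed in the standard basis). Since V is invertible (lower-triangular with 1s on the diagonal, up to permutation), solve by back-substitution:
  V =
[[0, -1, 1],
 [1, 0, 0],
 [1, 1, 0]]
  V a = (8, 3, -1)
Solving gives a = (3, -4, 4).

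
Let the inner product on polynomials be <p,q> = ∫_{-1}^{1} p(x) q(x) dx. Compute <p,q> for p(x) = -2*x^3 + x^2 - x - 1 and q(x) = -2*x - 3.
<p,q> = 104/15

Expand the product: p(x)·q(x) = 4*x^4 + 4*x^3 - x^2 + 5*x + 3.
∫_{-1}^{1} of each monomial x^k gives [2/(k+1) if k even, 0 if k odd]. Integrating term-by-term (or equivalently evaluating the antiderivative F(x) = 4*x^5/5 + x^4 - x^3/3 + 5*x^2/2 + 3*x at the endpoints):
  F(1) − F(−1) = 209/30 − (1/30) = 104/15.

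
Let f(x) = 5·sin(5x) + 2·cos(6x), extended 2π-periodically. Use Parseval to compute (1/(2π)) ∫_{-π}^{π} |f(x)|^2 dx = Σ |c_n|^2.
Σ |c_n|^2 = 29/2

Expand |f|^2 and use orthogonality of {sin(nx), cos(mx)} on [-π, π]:
  ∫_{-π}^{π} sin(nx)^2 dx = π, ∫ cos(mx)^2 dx = π, and cross terms integrate to 0.
So ∫_{-π}^{π} f(x)^2 dx = 5^2 · π + 2^2 · π = (25 + 4)π.
Divide by 2π: (25 + 4)/2 = 29/2.
By Parseval, this equals Σ |c_n|^2.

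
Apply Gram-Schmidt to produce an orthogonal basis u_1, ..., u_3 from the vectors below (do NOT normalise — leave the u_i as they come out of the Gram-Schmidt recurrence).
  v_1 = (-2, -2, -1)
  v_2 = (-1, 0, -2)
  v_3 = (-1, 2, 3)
Orthogonal basis:
  u_1 = (-2, -2, -1)
  u_2 = (-1/9, 8/9, -14/9)
  u_3 = (-64/29, 48/29, 32/29)

Apply the Gram-Schmidt recurrence
  u_1 = v_1
  u_i = v_i − Σ_{j<i} ((v_i · u_j) / (u_j · u_j)) · u_j.

Step by step this gives:
  u_1 = (-2, -2, -1)
  u_2 = (-1/9, 8/9, -14/9)
  u_3 = (-64/29, 48/29, 32/29)

Orthogonality check:
  u_2 · u_1 = 0 (should be 0)
  u_3 · u_1 = 0 (should be 0)
  u_3 · u_2 = 0 (should be 0)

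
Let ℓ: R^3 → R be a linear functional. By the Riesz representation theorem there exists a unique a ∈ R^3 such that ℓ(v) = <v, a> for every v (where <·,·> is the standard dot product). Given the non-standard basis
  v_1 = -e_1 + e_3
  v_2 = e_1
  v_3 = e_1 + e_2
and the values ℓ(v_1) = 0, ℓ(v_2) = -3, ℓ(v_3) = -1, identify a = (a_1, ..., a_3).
a = (-3, 2, -3)

Write a = (a_1, ..., a_3) in the standard basis. For each basis vector v_i, ℓ(v_i) = <v_i, a> is a linear equation in the a_j's. Collect the n equations into a matrix system V a = ℓ, where row i of V is v_i (expressed in the standard basis). Since V is invertible (lower-triangular with 1s on the diagonal, up to permutation), solve by back-substitution:
  V =
[[-1, 0, 1],
 [1, 0, 0],
 [1, 1, 0]]
  V a = (0, -3, -1)
Solving gives a = (-3, 2, -3).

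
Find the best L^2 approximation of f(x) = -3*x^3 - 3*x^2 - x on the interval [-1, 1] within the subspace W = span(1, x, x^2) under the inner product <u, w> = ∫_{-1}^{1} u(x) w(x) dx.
g(x) = -3*x^2 - 14*x/5

The best approximation g ∈ W is the orthogonal projection of f onto W. Writing g = a_0 + a_1 x + a_2 x^2, the coefficients solve the normal equations G · a = b where
  G_{ij} = <φ_i, φ_j> and b_i = <f, φ_i>, with φ_0 = 1, φ_1 = x, φ_2 = x^2.
G =
  [2, 0, 2/3]
  [0, 2/3, 0]
  [2/3, 0, 2/5],
b = (-2, -28/15, -6/5).
Solving gives a_0 = 0, a_1 = -14/5, a_2 = -3, so
  g(x) = -3*x^2 - 14*x/5.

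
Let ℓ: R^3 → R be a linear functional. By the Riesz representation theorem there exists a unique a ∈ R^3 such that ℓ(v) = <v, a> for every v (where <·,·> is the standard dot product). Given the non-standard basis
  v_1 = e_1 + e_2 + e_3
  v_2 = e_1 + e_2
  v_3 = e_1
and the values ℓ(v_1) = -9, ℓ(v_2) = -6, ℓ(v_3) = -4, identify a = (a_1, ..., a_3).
a = (-4, -2, -3)

Write a = (a_1, ..., a_3) in the standard basis. For each basis vector v_i, ℓ(v_i) = <v_i, a> is a linear equation in the a_j's. Collect the n equations into a matrix system V a = ℓ, where row i of V is v_i (expressed in the standard basis). Since V is invertible (lower-triangular with 1s on the diagonal, up to permutation), solve by back-substitution:
  V =
[[1, 1, 1],
 [1, 1, 0],
 [1, 0, 0]]
  V a = (-9, -6, -4)
Solving gives a = (-4, -2, -3).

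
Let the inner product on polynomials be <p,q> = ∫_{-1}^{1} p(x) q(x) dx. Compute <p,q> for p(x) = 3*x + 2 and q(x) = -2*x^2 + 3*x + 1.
<p,q> = 22/3

Expand the product: p(x)·q(x) = -6*x^3 + 5*x^2 + 9*x + 2.
∫_{-1}^{1} of each monomial x^k gives [2/(k+1) if k even, 0 if k odd]. Integrating term-by-term (or equivalently evaluating the antiderivative F(x) = -3*x^4/2 + 5*x^3/3 + 9*x^2/2 + 2*x at the endpoints):
  F(1) − F(−1) = 20/3 − (-2/3) = 22/3.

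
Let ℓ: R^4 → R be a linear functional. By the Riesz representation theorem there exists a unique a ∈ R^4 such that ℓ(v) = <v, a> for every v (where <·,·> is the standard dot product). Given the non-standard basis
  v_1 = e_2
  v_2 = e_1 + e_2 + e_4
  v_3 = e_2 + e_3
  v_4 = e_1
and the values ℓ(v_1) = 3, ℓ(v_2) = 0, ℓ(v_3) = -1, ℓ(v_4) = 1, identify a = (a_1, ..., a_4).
a = (1, 3, -4, -4)

Write a = (a_1, ..., a_4) in the standard basis. For each basis vector v_i, ℓ(v_i) = <v_i, a> is a linear equation in the a_j's. Collect the n equations into a matrix system V a = ℓ, where row i of V is v_i (expressed in the standard basis). Since V is invertible (lower-triangular with 1s on the diagonal, up to permutation), solve by back-substitution:
  V =
[[0, 1, 0, 0],
 [1, 1, 0, 1],
 [0, 1, 1, 0],
 [1, 0, 0, 0]]
  V a = (3, 0, -1, 1)
Solving gives a = (1, 3, -4, -4).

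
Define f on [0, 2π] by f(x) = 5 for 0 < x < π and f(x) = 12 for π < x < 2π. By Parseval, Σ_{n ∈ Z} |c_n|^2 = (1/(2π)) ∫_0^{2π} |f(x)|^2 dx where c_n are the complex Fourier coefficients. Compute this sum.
Σ |c_n|^2 = 169/2

Parseval equates the L^2 energy of f (normalised by 1/(2π)) with the ℓ^2 sum of its Fourier coefficients: (1/(2π)) ∫_0^{2π} |f|^2 = Σ |c_n|^2.
Compute the left side: (1/(2π)) [∫_0^π 5^2 dx + ∫_π^{2π} 12^2 dx] = (1/(2π)) · (25π + 144π) = (25 + 144)/2 = 169/2.
So Σ_{n ∈ Z} |c_n|^2 = 169/2.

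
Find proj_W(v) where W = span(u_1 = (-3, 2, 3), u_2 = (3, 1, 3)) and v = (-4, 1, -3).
proj_W(v) = (-195/46, -10/23, -105/46)

Set up U = [u_1 | ... | u_2] ∈ R^(3×2). The projector onto W = col(U) is P = U (U^T U)^(-1) U^T.
Compute U^T U =
  [22, 2]
  [2, 19],
and U^T v = (5, -20).
Solve U^T U · c = U^T v for the coefficients: c = (15/46, -25/23). The projection is proj_W(v) = U c.
Check: (v - proj_W(v)) · u_1 = 0  (should be 0).
Check: (v - proj_W(v)) · u_2 = 0  (should be 0).
Result: proj_W(v) = (-195/46, -10/23, -105/46).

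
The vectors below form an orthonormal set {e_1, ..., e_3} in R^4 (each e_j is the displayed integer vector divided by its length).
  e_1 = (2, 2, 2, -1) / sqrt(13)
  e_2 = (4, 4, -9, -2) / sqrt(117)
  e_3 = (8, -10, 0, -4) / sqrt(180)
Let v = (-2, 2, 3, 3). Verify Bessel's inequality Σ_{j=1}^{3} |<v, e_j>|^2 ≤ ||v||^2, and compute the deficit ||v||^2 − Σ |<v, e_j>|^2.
Σ |<v, e_j>|^2 = 114/5; ||v||^2 = 26; deficit = 16/5

Write each e_j = u_j / sqrt(<u_j, u_j>) where u_j is the displayed integer vector. Then <v, e_j> = <v, u_j> / sqrt(<u_j, u_j>), so |<v, e_j>|^2 = <v, u_j>^2 / <u_j, u_j>.
Coefficients: <v, e_1> = 3/sqrt(13), <v, e_2> = -33/sqrt(117), <v, e_3> = -48/sqrt(180).
Square and sum: Σ |<v, e_j>|^2 = 114/5.
Compute ||v||^2 = v·v = 26.
Deficit = 26 − 114/5 = 16/5 ≥ 0, confirming Bessel's inequality. (The deficit equals ||v − Σ <v,e_j> e_j||^2, the squared distance from v to span{e_j}.)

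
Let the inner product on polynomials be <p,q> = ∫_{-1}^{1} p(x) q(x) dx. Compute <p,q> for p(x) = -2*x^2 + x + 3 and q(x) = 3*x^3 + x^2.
<p,q> = 12/5

Expand the product: p(x)·q(x) = -6*x^5 + x^4 + 10*x^3 + 3*x^2.
∫_{-1}^{1} of each monomial x^k gives [2/(k+1) if k even, 0 if k odd]. Integrating term-by-term (or equivalently evaluating the antiderivative F(x) = -x^6 + x^5/5 + 5*x^4/2 + x^3 at the endpoints):
  F(1) − F(−1) = 27/10 − (3/10) = 12/5.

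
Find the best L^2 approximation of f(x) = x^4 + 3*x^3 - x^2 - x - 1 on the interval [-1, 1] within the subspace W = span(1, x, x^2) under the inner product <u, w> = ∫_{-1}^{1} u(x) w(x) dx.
g(x) = -x^2/7 + 4*x/5 - 38/35

The best approximation g ∈ W is the orthogonal projection of f onto W. Writing g = a_0 + a_1 x + a_2 x^2, the coefficients solve the normal equations G · a = b where
  G_{ij} = <φ_i, φ_j> and b_i = <f, φ_i>, with φ_0 = 1, φ_1 = x, φ_2 = x^2.
G =
  [2, 0, 2/3]
  [0, 2/3, 0]
  [2/3, 0, 2/5],
b = (-34/15, 8/15, -82/105).
Solving gives a_0 = -38/35, a_1 = 4/5, a_2 = -1/7, so
  g(x) = -x^2/7 + 4*x/5 - 38/35.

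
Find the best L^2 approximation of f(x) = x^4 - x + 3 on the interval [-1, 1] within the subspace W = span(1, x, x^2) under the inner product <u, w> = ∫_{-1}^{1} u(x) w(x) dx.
g(x) = 6*x^2/7 - x + 102/35

The best approximation g ∈ W is the orthogonal projection of f onto W. Writing g = a_0 + a_1 x + a_2 x^2, the coefficients solve the normal equations G · a = b where
  G_{ij} = <φ_i, φ_j> and b_i = <f, φ_i>, with φ_0 = 1, φ_1 = x, φ_2 = x^2.
G =
  [2, 0, 2/3]
  [0, 2/3, 0]
  [2/3, 0, 2/5],
b = (32/5, -2/3, 16/7).
Solving gives a_0 = 102/35, a_1 = -1, a_2 = 6/7, so
  g(x) = 6*x^2/7 - x + 102/35.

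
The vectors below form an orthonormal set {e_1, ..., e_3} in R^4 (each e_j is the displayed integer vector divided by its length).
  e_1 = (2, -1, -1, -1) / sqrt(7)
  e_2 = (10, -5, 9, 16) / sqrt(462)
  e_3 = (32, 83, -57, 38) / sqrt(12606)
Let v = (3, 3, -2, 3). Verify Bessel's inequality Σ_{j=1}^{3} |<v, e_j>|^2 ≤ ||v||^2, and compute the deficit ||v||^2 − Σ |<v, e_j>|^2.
Σ |<v, e_j>|^2 = 31; ||v||^2 = 31; deficit = 0

Write each e_j = u_j / sqrt(<u_j, u_j>) where u_j is the displayed integer vector. Then <v, e_j> = <v, u_j> / sqrt(<u_j, u_j>), so |<v, e_j>|^2 = <v, u_j>^2 / <u_j, u_j>.
Coefficients: <v, e_1> = 2/sqrt(7), <v, e_2> = 45/sqrt(462), <v, e_3> = 573/sqrt(12606).
Square and sum: Σ |<v, e_j>|^2 = 31.
Compute ||v||^2 = v·v = 31.
Deficit = 31 − 31 = 0 ≥ 0, confirming Bessel's inequality. (The deficit equals ||v − Σ <v,e_j> e_j||^2, the squared distance from v to span{e_j}.)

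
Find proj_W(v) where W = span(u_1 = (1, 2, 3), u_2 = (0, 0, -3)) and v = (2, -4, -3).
proj_W(v) = (-6/5, -12/5, -3)

Set up U = [u_1 | ... | u_2] ∈ R^(3×2). The projector onto W = col(U) is P = U (U^T U)^(-1) U^T.
Compute U^T U =
  [14, -9]
  [-9, 9],
and U^T v = (-15, 9).
Solve U^T U · c = U^T v for the coefficients: c = (-6/5, -1/5). The projection is proj_W(v) = U c.
Check: (v - proj_W(v)) · u_1 = 0  (should be 0).
Check: (v - proj_W(v)) · u_2 = 0  (should be 0).
Result: proj_W(v) = (-6/5, -12/5, -3).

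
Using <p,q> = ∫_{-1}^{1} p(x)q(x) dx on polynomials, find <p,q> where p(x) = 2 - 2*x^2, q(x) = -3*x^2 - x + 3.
<p,q> = 32/5

Expand the product: p(x)·q(x) = 6*x^4 + 2*x^3 - 12*x^2 - 2*x + 6.
∫_{-1}^{1} of each monomial x^k gives [2/(k+1) if k even, 0 if k odd]. Integrating term-by-term (or equivalently evaluating the antiderivative F(x) = 6*x^5/5 + x^4/2 - 4*x^3 - x^2 + 6*x at the endpoints):
  F(1) − F(−1) = 27/10 − (-37/10) = 32/5.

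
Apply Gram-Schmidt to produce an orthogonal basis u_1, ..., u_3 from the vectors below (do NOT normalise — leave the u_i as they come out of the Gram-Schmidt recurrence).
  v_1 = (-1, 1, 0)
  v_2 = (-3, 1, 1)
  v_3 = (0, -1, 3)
Orthogonal basis:
  u_1 = (-1, 1, 0)
  u_2 = (-1, -1, 1)
  u_3 = (5/6, 5/6, 5/3)

Apply the Gram-Schmidt recurrence
  u_1 = v_1
  u_i = v_i − Σ_{j<i} ((v_i · u_j) / (u_j · u_j)) · u_j.

Step by step this gives:
  u_1 = (-1, 1, 0)
  u_2 = (-1, -1, 1)
  u_3 = (5/6, 5/6, 5/3)

Orthogonality check:
  u_2 · u_1 = 0 (should be 0)
  u_3 · u_1 = 0 (should be 0)
  u_3 · u_2 = 0 (should be 0)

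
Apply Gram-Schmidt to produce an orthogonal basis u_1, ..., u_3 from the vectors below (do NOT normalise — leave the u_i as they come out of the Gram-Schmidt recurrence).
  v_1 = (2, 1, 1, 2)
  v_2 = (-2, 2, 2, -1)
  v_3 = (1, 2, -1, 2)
Orthogonal basis:
  u_1 = (2, 1, 1, 2)
  u_2 = (-8/5, 11/5, 11/5, -3/5)
  u_3 = (-10/21, 59/42, -67/42, 4/7)

Apply the Gram-Schmidt recurrence
  u_1 = v_1
  u_i = v_i − Σ_{j<i} ((v_i · u_j) / (u_j · u_j)) · u_j.

Step by step this gives:
  u_1 = (2, 1, 1, 2)
  u_2 = (-8/5, 11/5, 11/5, -3/5)
  u_3 = (-10/21, 59/42, -67/42, 4/7)

Orthogonality check:
  u_2 · u_1 = 0 (should be 0)
  u_3 · u_1 = 0 (should be 0)
  u_3 · u_2 = 0 (should be 0)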